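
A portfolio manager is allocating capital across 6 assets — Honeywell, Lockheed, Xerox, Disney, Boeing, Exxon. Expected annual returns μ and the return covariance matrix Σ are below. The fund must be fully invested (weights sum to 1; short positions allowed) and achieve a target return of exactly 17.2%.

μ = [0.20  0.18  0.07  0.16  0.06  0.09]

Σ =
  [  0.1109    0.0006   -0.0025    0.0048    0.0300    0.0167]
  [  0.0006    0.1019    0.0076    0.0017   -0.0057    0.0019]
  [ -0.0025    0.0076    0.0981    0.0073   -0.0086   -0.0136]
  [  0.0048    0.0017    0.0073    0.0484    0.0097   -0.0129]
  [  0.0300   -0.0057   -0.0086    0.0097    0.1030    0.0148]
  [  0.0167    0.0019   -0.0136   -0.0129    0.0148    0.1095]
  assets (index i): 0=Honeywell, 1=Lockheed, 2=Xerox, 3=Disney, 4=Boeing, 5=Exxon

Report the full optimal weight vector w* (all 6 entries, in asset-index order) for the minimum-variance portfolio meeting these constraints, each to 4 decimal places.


0.2445  0.2327  0.0233  0.4622  -0.0757  0.1129

g=Σ⁻¹μ = [1.5600  1.6333  0.5048  3.3350  -0.2026  1.0386]
h=Σ⁻¹𝟙 = [5.0190  8.8253  10.2113  20.0223  6.1197  11.0137]
a=μᵀg=1.256251  b=𝟙ᵀg=7.869134  c=𝟙ᵀh=61.211378  D=ac−b²=14.973616
λ₁=(c·0.172−b)/D = (61.211378·0.172−7.869134)/14.973616 = 0.177594
λ₂=(a−b·0.172)/D = (1.256251−7.869134·0.172)/14.973616 = -0.006494
w* = 0.177594·g + -0.006494·h:
  w_0 = 0.177594·1.5600 + -0.006494·5.0190 = 0.2445  (Honeywell)
  w_1 = 0.177594·1.6333 + -0.006494·8.8253 = 0.2327  (Lockheed)
  w_2 = 0.177594·0.5048 + -0.006494·10.2113 = 0.0233  (Xerox)
  w_3 = 0.177594·3.3350 + -0.006494·20.0223 = 0.4622  (Disney)
  w_4 = 0.177594·-0.2026 + -0.006494·6.1197 = -0.0757  (Boeing)
  w_5 = 0.177594·1.0386 + -0.006494·11.0137 = 0.1129  (Exxon)
Σw_i=1.0000  μᵀw=0.1720
σ²=wᵀΣw=λ₁·μ_p+λ₂ = 0.177594·0.172 + -0.006494 = 0.024052 ≈ 0.0241


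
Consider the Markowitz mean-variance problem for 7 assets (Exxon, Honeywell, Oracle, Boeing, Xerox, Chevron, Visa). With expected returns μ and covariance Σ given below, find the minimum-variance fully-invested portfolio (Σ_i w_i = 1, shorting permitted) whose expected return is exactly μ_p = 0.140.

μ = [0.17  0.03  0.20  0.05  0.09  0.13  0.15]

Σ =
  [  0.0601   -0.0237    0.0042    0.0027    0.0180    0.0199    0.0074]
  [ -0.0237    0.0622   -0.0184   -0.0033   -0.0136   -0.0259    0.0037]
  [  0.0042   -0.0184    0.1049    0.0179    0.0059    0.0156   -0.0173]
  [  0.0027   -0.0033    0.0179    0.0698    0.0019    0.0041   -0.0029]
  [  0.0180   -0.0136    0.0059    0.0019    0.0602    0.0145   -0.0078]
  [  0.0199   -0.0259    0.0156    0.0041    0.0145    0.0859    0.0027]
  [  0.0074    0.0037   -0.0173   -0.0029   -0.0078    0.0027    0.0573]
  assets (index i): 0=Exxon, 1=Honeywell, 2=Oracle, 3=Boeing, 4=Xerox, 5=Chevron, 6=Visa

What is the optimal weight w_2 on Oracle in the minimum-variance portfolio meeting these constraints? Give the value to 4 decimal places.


u=Σ⁻¹μ = [2.6801  2.7481  2.5425  0.1256  1.2190  0.9537  2.9892]
v=Σ⁻¹𝟙 = [17.5057  34.7784  13.4821  11.4938  17.2828  11.5478  19.4062]
a=μᵀu=1.734892  b=𝟙ᵀu=13.258033  c=𝟙ᵀv=125.496859  D=ac−b²=41.948020
λ₁=(c·0.140−b)/D = (125.496859·0.140−13.258033)/41.948020 = 0.102783
λ₂=(a−b·0.140)/D = (1.734892−13.258033·0.140)/41.948020 = -0.002890
w* = 0.102783·u + -0.002890·v:
  w_0 = 0.102783·2.6801 + -0.002890·17.5057 = 0.2249  (Exxon)
  w_1 = 0.102783·2.7481 + -0.002890·34.7784 = 0.1819  (Honeywell)
  w_2 = 0.102783·2.5425 + -0.002890·13.4821 = 0.2224  (Oracle)
  w_3 = 0.102783·0.1256 + -0.002890·11.4938 = -0.0203  (Boeing)
  w_4 = 0.102783·1.2190 + -0.002890·17.2828 = 0.0753  (Xerox)
  w_5 = 0.102783·0.9537 + -0.002890·11.5478 = 0.0646  (Chevron)
  w_6 = 0.102783·2.9892 + -0.002890·19.4062 = 0.2512  (Visa)
Σw_i=1.0000  μᵀw=0.1400
σ²=wᵀΣw=λ₁·μ_p+λ₂ = 0.102783·0.140 + -0.002890 = 0.011499 ≈ 0.0115

0.2224


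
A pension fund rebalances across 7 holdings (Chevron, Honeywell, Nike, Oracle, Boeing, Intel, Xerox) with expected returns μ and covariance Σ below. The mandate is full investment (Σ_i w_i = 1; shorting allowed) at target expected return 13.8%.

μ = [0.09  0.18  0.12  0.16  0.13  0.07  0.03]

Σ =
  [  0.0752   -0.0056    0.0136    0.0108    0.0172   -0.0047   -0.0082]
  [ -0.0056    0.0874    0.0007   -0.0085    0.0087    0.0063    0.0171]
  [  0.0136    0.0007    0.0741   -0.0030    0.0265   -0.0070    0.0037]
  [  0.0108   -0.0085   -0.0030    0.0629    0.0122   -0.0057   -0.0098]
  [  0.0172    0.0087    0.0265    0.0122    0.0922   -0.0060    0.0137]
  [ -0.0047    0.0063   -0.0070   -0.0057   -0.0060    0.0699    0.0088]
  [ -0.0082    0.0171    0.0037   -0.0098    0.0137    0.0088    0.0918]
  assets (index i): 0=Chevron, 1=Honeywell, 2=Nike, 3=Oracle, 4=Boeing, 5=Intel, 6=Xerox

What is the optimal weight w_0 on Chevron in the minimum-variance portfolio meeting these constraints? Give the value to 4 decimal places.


g=Σ⁻¹μ = [0.6758  2.2384  1.5963  2.8674  0.3098  1.2597  0.0450]
h=Σ⁻¹𝟙 = [10.8483  10.7090  12.7192  18.7785  1.2620  15.7677  9.6596]
a=μᵀg=1.243882  b=𝟙ᵀg=8.992415  c=𝟙ᵀh=79.744291  D=ac−b²=18.328922
λ₁=(c·0.138−b)/D = (79.744291·0.138−8.992415)/18.328922 = 0.109788
λ₂=(a−b·0.138)/D = (1.243882−8.992415·0.138)/18.328922 = 0.000160
w* = 0.109788·g + 0.000160·h:
  w_0 = 0.109788·0.6758 + 0.000160·10.8483 = 0.0759  (Chevron)
  w_1 = 0.109788·2.2384 + 0.000160·10.7090 = 0.2475  (Honeywell)
  w_2 = 0.109788·1.5963 + 0.000160·12.7192 = 0.1773  (Nike)
  w_3 = 0.109788·2.8674 + 0.000160·18.7785 = 0.3178  (Oracle)
  w_4 = 0.109788·0.3098 + 0.000160·1.2620 = 0.0342  (Boeing)
  w_5 = 0.109788·1.2597 + 0.000160·15.7677 = 0.1408  (Intel)
  w_6 = 0.109788·0.0450 + 0.000160·9.6596 = 0.0065  (Xerox)
Σw_i=1.0000  μᵀw=0.1380
σ²=wᵀΣw=λ₁·μ_p+λ₂ = 0.109788·0.138 + 0.000160 = 0.015311 ≈ 0.0153

0.0759


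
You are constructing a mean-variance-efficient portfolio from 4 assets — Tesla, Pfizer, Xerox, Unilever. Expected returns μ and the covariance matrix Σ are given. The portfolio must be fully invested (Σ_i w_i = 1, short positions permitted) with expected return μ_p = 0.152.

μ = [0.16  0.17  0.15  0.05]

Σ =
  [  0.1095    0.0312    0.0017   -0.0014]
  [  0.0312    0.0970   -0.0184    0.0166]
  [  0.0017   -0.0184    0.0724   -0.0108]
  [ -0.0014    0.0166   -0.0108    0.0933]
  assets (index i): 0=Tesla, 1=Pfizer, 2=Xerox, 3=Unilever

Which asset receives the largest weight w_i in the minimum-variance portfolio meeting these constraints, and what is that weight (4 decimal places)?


p=Σ⁻¹μ = [0.8946  1.8700  2.6033  0.5180]
q=Σ⁻¹𝟙 = [6.2099  9.7859  17.8140  11.1322]
a=μᵀp=0.877434  b=𝟙ᵀp=5.885895  c=𝟙ᵀq=44.942017  D=ac−b²=4.789902
λ₁=(c·0.152−b)/D = (44.942017·0.152−5.885895)/4.789902 = 0.197351
λ₂=(a−b·0.152)/D = (0.877434−5.885895·0.152)/4.789902 = -0.003595
w* = 0.197351·p + -0.003595·q:
  w_0 = 0.197351·0.8946 + -0.003595·6.2099 = 0.1542  (Tesla)
  w_1 = 0.197351·1.8700 + -0.003595·9.7859 = 0.3339  (Pfizer)
  w_2 = 0.197351·2.6033 + -0.003595·17.8140 = 0.4497  (Xerox)
  w_3 = 0.197351·0.5180 + -0.003595·11.1322 = 0.0622  (Unilever)
Σw_i=1.0000  μᵀw=0.1520
σ²=wᵀΣw=λ₁·μ_p+λ₂ = 0.197351·0.152 + -0.003595 = 0.026402 ≈ 0.0264

Xerox (0.4497)


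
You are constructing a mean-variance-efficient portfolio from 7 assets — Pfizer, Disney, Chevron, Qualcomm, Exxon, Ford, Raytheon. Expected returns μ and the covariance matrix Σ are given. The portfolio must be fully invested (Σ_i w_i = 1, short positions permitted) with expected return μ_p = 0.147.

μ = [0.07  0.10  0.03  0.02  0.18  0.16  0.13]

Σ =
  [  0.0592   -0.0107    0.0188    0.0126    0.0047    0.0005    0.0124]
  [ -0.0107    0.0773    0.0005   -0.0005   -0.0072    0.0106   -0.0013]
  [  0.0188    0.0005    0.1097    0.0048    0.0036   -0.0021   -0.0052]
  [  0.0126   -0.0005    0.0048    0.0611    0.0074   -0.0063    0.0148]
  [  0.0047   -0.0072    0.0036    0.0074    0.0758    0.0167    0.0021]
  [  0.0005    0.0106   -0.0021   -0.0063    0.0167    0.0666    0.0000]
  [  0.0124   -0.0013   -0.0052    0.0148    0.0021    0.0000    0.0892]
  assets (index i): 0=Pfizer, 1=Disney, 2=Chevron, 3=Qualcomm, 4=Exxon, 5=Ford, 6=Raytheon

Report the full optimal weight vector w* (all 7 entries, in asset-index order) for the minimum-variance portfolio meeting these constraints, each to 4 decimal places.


0.1304  0.1950  0.0046  -0.0767  0.3131  0.2348  0.1987

x=Σ⁻¹μ = [0.9971  1.4218  0.1355  -0.2869  2.0740  1.6257  1.3462]
y=Σ⁻¹𝟙 = [12.3334  14.1100  6.7192  11.5209  9.5519  11.5832  7.9572]
a=μᵀx=1.018746  b=𝟙ᵀx=7.313419  c=𝟙ᵀy=73.775761  D=ac−b²=21.672640
λ₁=(c·0.147−b)/D = (73.775761·0.147−7.313419)/21.672640 = 0.162953
λ₂=(a−b·0.147)/D = (1.018746−7.313419·0.147)/21.672640 = -0.002599
w* = 0.162953·x + -0.002599·y:
  w_0 = 0.162953·0.9971 + -0.002599·12.3334 = 0.1304  (Pfizer)
  w_1 = 0.162953·1.4218 + -0.002599·14.1100 = 0.1950  (Disney)
  w_2 = 0.162953·0.1355 + -0.002599·6.7192 = 0.0046  (Chevron)
  w_3 = 0.162953·-0.2869 + -0.002599·11.5209 = -0.0767  (Qualcomm)
  w_4 = 0.162953·2.0740 + -0.002599·9.5519 = 0.3131  (Exxon)
  w_5 = 0.162953·1.6257 + -0.002599·11.5832 = 0.2348  (Ford)
  w_6 = 0.162953·1.3462 + -0.002599·7.9572 = 0.1987  (Raytheon)
Σw_i=1.0000  μᵀw=0.1470
σ²=wᵀΣw=λ₁·μ_p+λ₂ = 0.162953·0.147 + -0.002599 = 0.021355 ≈ 0.0214


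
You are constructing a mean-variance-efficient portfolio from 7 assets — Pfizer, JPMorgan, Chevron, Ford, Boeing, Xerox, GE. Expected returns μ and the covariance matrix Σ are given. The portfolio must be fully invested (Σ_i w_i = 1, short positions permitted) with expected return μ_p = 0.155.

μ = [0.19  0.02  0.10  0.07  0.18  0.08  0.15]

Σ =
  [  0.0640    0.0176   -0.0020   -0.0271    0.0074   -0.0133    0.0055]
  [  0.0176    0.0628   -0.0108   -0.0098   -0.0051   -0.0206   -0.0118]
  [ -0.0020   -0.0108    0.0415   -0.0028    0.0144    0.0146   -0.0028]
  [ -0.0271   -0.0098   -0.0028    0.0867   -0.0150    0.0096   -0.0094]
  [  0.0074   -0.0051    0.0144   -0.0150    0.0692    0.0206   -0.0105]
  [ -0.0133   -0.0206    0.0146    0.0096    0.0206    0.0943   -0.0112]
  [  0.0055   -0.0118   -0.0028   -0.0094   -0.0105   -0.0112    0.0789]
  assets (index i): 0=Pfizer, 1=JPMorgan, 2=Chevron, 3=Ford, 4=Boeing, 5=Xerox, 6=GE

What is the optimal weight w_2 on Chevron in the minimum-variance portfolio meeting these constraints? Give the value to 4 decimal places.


0.0922

u=Σ⁻¹μ = [3.5203  1.0696  2.0469  2.7677  2.6708  0.7141  2.6749]
v=Σ⁻¹𝟙 = [17.9531  28.9618  26.3680  24.9143  14.4093  12.4696  23.3459]
a=μᵀu=2.027782  b=𝟙ᵀu=15.464255  c=𝟙ᵀv=148.421996  D=ac−b²=61.824228
λ₁=(c·0.155−b)/D = (148.421996·0.155−15.464255)/61.824228 = 0.121977
λ₂=(a−b·0.155)/D = (2.027782−15.464255·0.155)/61.824228 = -0.005971
w* = 0.121977·u + -0.005971·v:
  w_0 = 0.121977·3.5203 + -0.005971·17.9531 = 0.3222  (Pfizer)
  w_1 = 0.121977·1.0696 + -0.005971·28.9618 = -0.0425  (JPMorgan)
  w_2 = 0.121977·2.0469 + -0.005971·26.3680 = 0.0922  (Chevron)
  w_3 = 0.121977·2.7677 + -0.005971·24.9143 = 0.1888  (Ford)
  w_4 = 0.121977·2.6708 + -0.005971·14.4093 = 0.2397  (Boeing)
  w_5 = 0.121977·0.7141 + -0.005971·12.4696 = 0.0126  (Xerox)
  w_6 = 0.121977·2.6749 + -0.005971·23.3459 = 0.1869  (GE)
Σw_i=1.0000  μᵀw=0.1550
σ²=wᵀΣw=λ₁·μ_p+λ₂ = 0.121977·0.155 + -0.005971 = 0.012935 ≈ 0.0129


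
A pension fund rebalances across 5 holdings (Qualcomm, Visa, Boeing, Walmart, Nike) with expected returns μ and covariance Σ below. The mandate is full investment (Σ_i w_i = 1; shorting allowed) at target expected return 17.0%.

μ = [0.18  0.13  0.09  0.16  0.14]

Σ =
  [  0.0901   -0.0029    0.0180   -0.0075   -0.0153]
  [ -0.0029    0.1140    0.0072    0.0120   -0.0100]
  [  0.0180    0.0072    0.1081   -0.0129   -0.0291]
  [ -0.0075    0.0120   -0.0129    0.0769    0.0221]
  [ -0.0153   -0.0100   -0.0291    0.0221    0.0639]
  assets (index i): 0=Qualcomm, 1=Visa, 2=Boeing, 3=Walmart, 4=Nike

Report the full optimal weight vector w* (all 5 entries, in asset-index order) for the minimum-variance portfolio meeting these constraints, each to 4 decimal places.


0.4965  0.0939  -0.1050  0.2914  0.2231

x=Σ⁻¹μ = [2.4108  1.2309  1.3502  1.4685  3.0678]
y=Σ⁻¹𝟙 = [13.3725  9.4465  13.7745  8.3271  23.7226]
a=μᵀx=1.379948  b=𝟙ᵀx=9.528314  c=𝟙ᵀy=68.643306  D=ac−b²=3.935417
λ₁=(c·0.170−b)/D = (68.643306·0.170−9.528314)/3.935417 = 0.544046
λ₂=(a−b·0.170)/D = (1.379948−9.528314·0.170)/3.935417 = -0.060950
w* = 0.544046·x + -0.060950·y:
  w_0 = 0.544046·2.4108 + -0.060950·13.3725 = 0.4965  (Qualcomm)
  w_1 = 0.544046·1.2309 + -0.060950·9.4465 = 0.0939  (Visa)
  w_2 = 0.544046·1.3502 + -0.060950·13.7745 = -0.1050  (Boeing)
  w_3 = 0.544046·1.4685 + -0.060950·8.3271 = 0.2914  (Walmart)
  w_4 = 0.544046·3.0678 + -0.060950·23.7226 = 0.2231  (Nike)
Σw_i=1.0000  μᵀw=0.1700
σ²=wᵀΣw=λ₁·μ_p+λ₂ = 0.544046·0.170 + -0.060950 = 0.031537 ≈ 0.0315


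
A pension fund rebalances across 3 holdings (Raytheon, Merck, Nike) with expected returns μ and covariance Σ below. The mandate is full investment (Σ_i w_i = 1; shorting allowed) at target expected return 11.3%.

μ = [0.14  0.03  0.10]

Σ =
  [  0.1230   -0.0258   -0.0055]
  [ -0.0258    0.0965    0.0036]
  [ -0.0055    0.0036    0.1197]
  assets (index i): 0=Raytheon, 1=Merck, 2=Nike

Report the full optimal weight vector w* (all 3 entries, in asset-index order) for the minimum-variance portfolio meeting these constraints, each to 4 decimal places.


p=Σ⁻¹μ = [1.3092  0.6282  0.8767]
q=Σ⁻¹𝟙 = [11.2472  13.0534  8.4784]
a=μᵀp=0.289799  b=𝟙ᵀp=2.814058  c=𝟙ᵀq=32.779093  D=ac−b²=1.580438
λ₁=(c·0.113−b)/D = (32.779093·0.113−2.814058)/1.580438 = 0.563122
λ₂=(a−b·0.113)/D = (0.289799−2.814058·0.113)/1.580438 = -0.017836
w* = 0.563122·p + -0.017836·q:
  w_0 = 0.563122·1.3092 + -0.017836·11.2472 = 0.5366  (Raytheon)
  w_1 = 0.563122·0.6282 + -0.017836·13.0534 = 0.1209  (Merck)
  w_2 = 0.563122·0.8767 + -0.017836·8.4784 = 0.3425  (Nike)
Σw_i=1.0000  μᵀw=0.1130
σ²=wᵀΣw=λ₁·μ_p+λ₂ = 0.563122·0.113 + -0.017836 = 0.045796 ≈ 0.0458

0.5366  0.1209  0.3425


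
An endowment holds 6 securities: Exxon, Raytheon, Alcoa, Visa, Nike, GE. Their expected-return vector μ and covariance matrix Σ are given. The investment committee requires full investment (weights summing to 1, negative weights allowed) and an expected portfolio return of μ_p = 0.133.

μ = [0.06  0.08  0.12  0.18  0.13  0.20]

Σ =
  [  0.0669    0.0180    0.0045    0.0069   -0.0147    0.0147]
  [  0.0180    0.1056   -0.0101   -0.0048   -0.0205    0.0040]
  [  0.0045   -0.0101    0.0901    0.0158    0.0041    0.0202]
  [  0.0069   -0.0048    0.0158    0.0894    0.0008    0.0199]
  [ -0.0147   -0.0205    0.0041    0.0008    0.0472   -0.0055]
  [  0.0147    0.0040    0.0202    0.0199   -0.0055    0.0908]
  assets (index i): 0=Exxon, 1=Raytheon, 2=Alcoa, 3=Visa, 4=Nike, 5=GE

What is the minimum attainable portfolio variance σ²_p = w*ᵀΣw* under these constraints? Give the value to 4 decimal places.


0.0133

u=Σ⁻¹μ = [0.7492  1.4139  0.6226  1.4920  3.7296  1.7795]
v=Σ⁻¹𝟙 = [15.5276  13.8699  7.6321  7.6609  32.0052  6.4501]
a=μᵀu=1.342081  b=𝟙ᵀu=9.786772  c=𝟙ᵀv=83.145896  D=ac−b²=15.807605
λ₁=(c·0.133−b)/D = (83.145896·0.133−9.786772)/15.807605 = 0.080444
λ₂=(a−b·0.133)/D = (1.342081−9.786772·0.133)/15.807605 = 0.002558
w* = 0.080444·u + 0.002558·v:
  w_0 = 0.080444·0.7492 + 0.002558·15.5276 = 0.1000  (Exxon)
  w_1 = 0.080444·1.4139 + 0.002558·13.8699 = 0.1492  (Raytheon)
  w_2 = 0.080444·0.6226 + 0.002558·7.6321 = 0.0696  (Alcoa)
  w_3 = 0.080444·1.4920 + 0.002558·7.6609 = 0.1396  (Visa)
  w_4 = 0.080444·3.7296 + 0.002558·32.0052 = 0.3819  (Nike)
  w_5 = 0.080444·1.7795 + 0.002558·6.4501 = 0.1597  (GE)
Σw_i=1.0000  μᵀw=0.1330
σ²=wᵀΣw=λ₁·μ_p+λ₂ = 0.080444·0.133 + 0.002558 = 0.013257 ≈ 0.0133


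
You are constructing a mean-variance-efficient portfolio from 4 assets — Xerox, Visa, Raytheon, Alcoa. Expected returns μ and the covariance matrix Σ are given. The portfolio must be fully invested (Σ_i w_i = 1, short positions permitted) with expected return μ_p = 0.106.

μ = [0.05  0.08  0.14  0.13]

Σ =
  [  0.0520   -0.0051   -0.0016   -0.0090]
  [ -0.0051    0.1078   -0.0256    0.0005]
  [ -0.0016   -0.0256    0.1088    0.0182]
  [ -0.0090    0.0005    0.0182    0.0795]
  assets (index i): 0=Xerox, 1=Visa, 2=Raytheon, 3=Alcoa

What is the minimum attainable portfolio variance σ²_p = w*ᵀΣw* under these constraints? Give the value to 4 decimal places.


0.0213

g=Σ⁻¹μ = [1.3677  1.1137  1.3213  1.4806]
h=Σ⁻¹𝟙 = [23.0057  12.7775  10.4082  12.7199]
a=μᵀg=0.534932  b=𝟙ᵀg=5.283227  c=𝟙ᵀh=58.911386  D=ac−b²=3.601100
λ₁=(c·0.106−b)/D = (58.911386·0.106−5.283227)/3.601100 = 0.266968
λ₂=(a−b·0.106)/D = (0.534932−5.283227·0.106)/3.601100 = -0.006967
w* = 0.266968·g + -0.006967·h:
  w_0 = 0.266968·1.3677 + -0.006967·23.0057 = 0.2048  (Xerox)
  w_1 = 0.266968·1.1137 + -0.006967·12.7775 = 0.2083  (Visa)
  w_2 = 0.266968·1.3213 + -0.006967·10.4082 = 0.2802  (Raytheon)
  w_3 = 0.266968·1.4806 + -0.006967·12.7199 = 0.3066  (Alcoa)
Σw_i=1.0000  μᵀw=0.1060
σ²=wᵀΣw=λ₁·μ_p+λ₂ = 0.266968·0.106 + -0.006967 = 0.021331 ≈ 0.0213


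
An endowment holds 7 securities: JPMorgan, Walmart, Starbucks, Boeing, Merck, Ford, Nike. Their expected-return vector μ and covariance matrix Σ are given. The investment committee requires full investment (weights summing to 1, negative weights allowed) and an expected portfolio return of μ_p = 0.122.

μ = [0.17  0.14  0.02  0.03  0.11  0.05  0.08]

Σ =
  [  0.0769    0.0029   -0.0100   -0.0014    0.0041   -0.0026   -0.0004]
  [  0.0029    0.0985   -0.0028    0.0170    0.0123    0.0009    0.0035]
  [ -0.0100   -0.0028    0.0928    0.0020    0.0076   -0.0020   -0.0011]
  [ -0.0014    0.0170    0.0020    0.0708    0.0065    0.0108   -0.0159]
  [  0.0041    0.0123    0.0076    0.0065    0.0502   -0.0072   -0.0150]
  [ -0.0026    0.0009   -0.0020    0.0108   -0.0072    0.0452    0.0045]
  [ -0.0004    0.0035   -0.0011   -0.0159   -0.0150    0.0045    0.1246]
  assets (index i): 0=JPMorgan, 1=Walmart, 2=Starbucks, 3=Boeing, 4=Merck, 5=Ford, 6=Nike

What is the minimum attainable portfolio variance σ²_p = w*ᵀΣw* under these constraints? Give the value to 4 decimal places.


0.0168

x=Σ⁻¹μ = [2.1540  1.0609  0.3449  -0.0407  2.1695  1.4975  0.8241]
y=Σ⁻¹𝟙 = [14.1538  5.1072  11.1407  9.8400  21.1718  23.2565  10.9905]
a=μᵀx=0.899823  b=𝟙ᵀx=8.010140  c=𝟙ᵀy=95.660575  D=ac−b²=21.915277
λ₁=(c·0.122−b)/D = (95.660575·0.122−8.010140)/21.915277 = 0.167027
λ₂=(a−b·0.122)/D = (0.899823−8.010140·0.122)/21.915277 = -0.003532
w* = 0.167027·x + -0.003532·y:
  w_0 = 0.167027·2.1540 + -0.003532·14.1538 = 0.3098  (JPMorgan)
  w_1 = 0.167027·1.0609 + -0.003532·5.1072 = 0.1592  (Walmart)
  w_2 = 0.167027·0.3449 + -0.003532·11.1407 = 0.0183  (Starbucks)
  w_3 = 0.167027·-0.0407 + -0.003532·9.8400 = -0.0416  (Boeing)
  w_4 = 0.167027·2.1695 + -0.003532·21.1718 = 0.2876  (Merck)
  w_5 = 0.167027·1.4975 + -0.003532·23.2565 = 0.1680  (Ford)
  w_6 = 0.167027·0.8241 + -0.003532·10.9905 = 0.0988  (Nike)
Σw_i=1.0000  μᵀw=0.1220
σ²=wᵀΣw=λ₁·μ_p+λ₂ = 0.167027·0.122 + -0.003532 = 0.016845 ≈ 0.0168


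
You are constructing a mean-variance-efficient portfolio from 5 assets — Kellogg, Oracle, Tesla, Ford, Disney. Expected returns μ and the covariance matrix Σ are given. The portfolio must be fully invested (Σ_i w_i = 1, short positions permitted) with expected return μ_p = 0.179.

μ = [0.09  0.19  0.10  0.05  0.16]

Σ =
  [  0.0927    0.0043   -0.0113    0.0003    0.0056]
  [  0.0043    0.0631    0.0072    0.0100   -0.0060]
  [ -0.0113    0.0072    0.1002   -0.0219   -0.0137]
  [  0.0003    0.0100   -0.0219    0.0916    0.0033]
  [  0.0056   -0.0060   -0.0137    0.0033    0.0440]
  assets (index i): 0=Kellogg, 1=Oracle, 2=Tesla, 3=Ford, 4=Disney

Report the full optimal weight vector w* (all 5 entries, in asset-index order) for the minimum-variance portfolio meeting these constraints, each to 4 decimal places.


0.0044  0.4663  0.0856  -0.0950  0.5387

u=Σ⁻¹μ = [0.7460  3.1383  1.5513  0.4124  4.4215]
v=Σ⁻¹𝟙 = [10.4657  13.8995  16.6260  12.3481  27.5413]
a=μᵀu=1.546599  b=𝟙ᵀu=10.269425  c=𝟙ᵀv=80.880592  D=ac−b²=19.628785
λ₁=(c·0.179−b)/D = (80.880592·0.179−10.269425)/19.628785 = 0.214389
λ₂=(a−b·0.179)/D = (1.546599−10.269425·0.179)/19.628785 = -0.014857
w* = 0.214389·u + -0.014857·v:
  w_0 = 0.214389·0.7460 + -0.014857·10.4657 = 0.0044  (Kellogg)
  w_1 = 0.214389·3.1383 + -0.014857·13.8995 = 0.4663  (Oracle)
  w_2 = 0.214389·1.5513 + -0.014857·16.6260 = 0.0856  (Tesla)
  w_3 = 0.214389·0.4124 + -0.014857·12.3481 = -0.0950  (Ford)
  w_4 = 0.214389·4.4215 + -0.014857·27.5413 = 0.5387  (Disney)
Σw_i=1.0000  μᵀw=0.1790
σ²=wᵀΣw=λ₁·μ_p+λ₂ = 0.214389·0.179 + -0.014857 = 0.023519 ≈ 0.0235


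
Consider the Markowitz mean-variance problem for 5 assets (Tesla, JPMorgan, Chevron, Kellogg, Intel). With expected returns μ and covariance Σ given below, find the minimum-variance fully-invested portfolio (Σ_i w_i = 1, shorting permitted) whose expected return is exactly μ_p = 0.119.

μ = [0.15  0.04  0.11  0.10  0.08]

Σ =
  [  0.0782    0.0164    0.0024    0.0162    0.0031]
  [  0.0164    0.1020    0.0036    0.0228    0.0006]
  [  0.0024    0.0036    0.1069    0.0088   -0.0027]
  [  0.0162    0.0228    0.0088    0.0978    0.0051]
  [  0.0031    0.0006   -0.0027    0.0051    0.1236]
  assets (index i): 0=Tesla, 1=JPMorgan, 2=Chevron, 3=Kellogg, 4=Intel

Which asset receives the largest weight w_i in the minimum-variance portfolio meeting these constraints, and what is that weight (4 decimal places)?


x=Σ⁻¹μ = [1.7484  -0.0673  0.9552  0.6314  0.5985]
y=Σ⁻¹𝟙 = [9.6082  6.5863  8.6260  5.9170  7.7619]
a=μᵀx=0.475663  b=𝟙ᵀx=3.866203  c=𝟙ᵀy=38.499504  D=ac−b²=3.365264
λ₁=(c·0.119−b)/D = (38.499504·0.119−3.866203)/3.365264 = 0.212535
λ₂=(a−b·0.119)/D = (0.475663−3.866203·0.119)/3.365264 = 0.004631
w* = 0.212535·x + 0.004631·y:
  w_0 = 0.212535·1.7484 + 0.004631·9.6082 = 0.4161  (Tesla)
  w_1 = 0.212535·-0.0673 + 0.004631·6.5863 = 0.0162  (JPMorgan)
  w_2 = 0.212535·0.9552 + 0.004631·8.6260 = 0.2430  (Chevron)
  w_3 = 0.212535·0.6314 + 0.004631·5.9170 = 0.1616  (Kellogg)
  w_4 = 0.212535·0.5985 + 0.004631·7.7619 = 0.1632  (Intel)
Σw_i=1.0000  μᵀw=0.1190
σ²=wᵀΣw=λ₁·μ_p+λ₂ = 0.212535·0.119 + 0.004631 = 0.029923 ≈ 0.0299

Tesla (0.4161)


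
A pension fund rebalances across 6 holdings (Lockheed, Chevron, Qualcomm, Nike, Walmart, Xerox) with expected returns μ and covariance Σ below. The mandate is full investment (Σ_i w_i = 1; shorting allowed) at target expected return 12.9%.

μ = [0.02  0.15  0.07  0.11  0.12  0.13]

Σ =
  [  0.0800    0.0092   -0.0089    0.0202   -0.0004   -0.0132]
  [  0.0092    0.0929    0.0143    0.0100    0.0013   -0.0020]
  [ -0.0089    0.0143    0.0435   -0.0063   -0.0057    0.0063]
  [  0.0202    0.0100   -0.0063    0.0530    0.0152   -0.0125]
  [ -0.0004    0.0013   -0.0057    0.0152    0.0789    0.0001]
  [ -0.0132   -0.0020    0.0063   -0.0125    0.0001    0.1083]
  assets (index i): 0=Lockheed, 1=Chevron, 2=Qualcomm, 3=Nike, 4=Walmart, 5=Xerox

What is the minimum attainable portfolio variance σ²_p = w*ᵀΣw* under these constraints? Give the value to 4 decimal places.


p=Σ⁻¹μ = [0.0048  1.1849  1.4720  1.9971  1.2213  1.3666]
q=Σ⁻¹𝟙 = [12.9558  3.7808  26.5701  15.6860  11.5612  11.1367]
a=μᵀp=0.824767  b=𝟙ᵀp=7.246714  c=𝟙ᵀq=81.690548  D=ac−b²=14.860811
λ₁=(c·0.129−b)/D = (81.690548·0.129−7.246714)/14.860811 = 0.221480
λ₂=(a−b·0.129)/D = (0.824767−7.246714·0.129)/14.860811 = -0.007406
w* = 0.221480·p + -0.007406·q:
  w_0 = 0.221480·0.0048 + -0.007406·12.9558 = -0.0949  (Lockheed)
  w_1 = 0.221480·1.1849 + -0.007406·3.7808 = 0.2344  (Chevron)
  w_2 = 0.221480·1.4720 + -0.007406·26.5701 = 0.1292  (Qualcomm)
  w_3 = 0.221480·1.9971 + -0.007406·15.6860 = 0.3261  (Nike)
  w_4 = 0.221480·1.2213 + -0.007406·11.5612 = 0.1849  (Walmart)
  w_5 = 0.221480·1.3666 + -0.007406·11.1367 = 0.2202  (Xerox)
Σw_i=1.0000  μᵀw=0.1290
σ²=wᵀΣw=λ₁·μ_p+λ₂ = 0.221480·0.129 + -0.007406 = 0.021165 ≈ 0.0212

0.0212


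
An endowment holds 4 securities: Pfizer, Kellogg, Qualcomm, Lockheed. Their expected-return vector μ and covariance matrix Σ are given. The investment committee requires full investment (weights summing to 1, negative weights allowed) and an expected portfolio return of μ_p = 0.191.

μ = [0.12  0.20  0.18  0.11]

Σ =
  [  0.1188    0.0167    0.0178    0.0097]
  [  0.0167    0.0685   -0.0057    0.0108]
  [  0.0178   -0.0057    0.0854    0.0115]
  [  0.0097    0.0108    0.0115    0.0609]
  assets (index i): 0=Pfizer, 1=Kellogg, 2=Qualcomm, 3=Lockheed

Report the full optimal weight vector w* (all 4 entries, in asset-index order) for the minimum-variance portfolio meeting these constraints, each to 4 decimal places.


-0.0182  0.5813  0.4123  0.0245

p=Σ⁻¹μ = [0.2099  2.9127  2.1437  0.8515]
q=Σ⁻¹𝟙 = [4.1843  12.5893  10.1141  11.6114]
a=μᵀp=1.087255  b=𝟙ᵀp=6.117784  c=𝟙ᵀq=38.499189  D=ac−b²=4.431173
λ₁=(c·0.191−b)/D = (38.499189·0.191−6.117784)/4.431173 = 0.278834
λ₂=(a−b·0.191)/D = (1.087255−6.117784·0.191)/4.431173 = -0.018334
w* = 0.278834·p + -0.018334·q:
  w_0 = 0.278834·0.2099 + -0.018334·4.1843 = -0.0182  (Pfizer)
  w_1 = 0.278834·2.9127 + -0.018334·12.5893 = 0.5813  (Kellogg)
  w_2 = 0.278834·2.1437 + -0.018334·10.1141 = 0.4123  (Qualcomm)
  w_3 = 0.278834·0.8515 + -0.018334·11.6114 = 0.0245  (Lockheed)
Σw_i=1.0000  μᵀw=0.1910
σ²=wᵀΣw=λ₁·μ_p+λ₂ = 0.278834·0.191 + -0.018334 = 0.034923 ≈ 0.0349


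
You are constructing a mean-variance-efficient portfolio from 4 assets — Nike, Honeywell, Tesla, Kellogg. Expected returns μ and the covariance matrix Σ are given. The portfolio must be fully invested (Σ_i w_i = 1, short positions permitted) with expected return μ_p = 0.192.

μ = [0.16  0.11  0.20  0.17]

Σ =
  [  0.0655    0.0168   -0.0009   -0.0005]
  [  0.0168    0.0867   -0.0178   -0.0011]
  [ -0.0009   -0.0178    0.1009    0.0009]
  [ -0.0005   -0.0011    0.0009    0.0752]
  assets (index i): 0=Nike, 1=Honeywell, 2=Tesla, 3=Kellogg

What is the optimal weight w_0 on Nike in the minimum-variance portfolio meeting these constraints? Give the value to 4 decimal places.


g=Σ⁻¹μ = [2.1477  1.3365  2.2169  2.2679]
h=Σ⁻¹𝟙 = [12.5240  11.7355  11.9732  13.4095]
a=μᵀg=1.319571  b=𝟙ᵀg=7.969008  c=𝟙ᵀh=49.642255  D=ac−b²=2.001392
λ₁=(c·0.192−b)/D = (49.642255·0.192−7.969008)/2.001392 = 0.780609
λ₂=(a−b·0.192)/D = (1.319571−7.969008·0.192)/2.001392 = -0.105166
w* = 0.780609·g + -0.105166·h:
  w_0 = 0.780609·2.1477 + -0.105166·12.5240 = 0.3594  (Nike)
  w_1 = 0.780609·1.3365 + -0.105166·11.7355 = -0.1909  (Honeywell)
  w_2 = 0.780609·2.2169 + -0.105166·11.9732 = 0.4713  (Tesla)
  w_3 = 0.780609·2.2679 + -0.105166·13.4095 = 0.3601  (Kellogg)
Σw_i=1.0000  μᵀw=0.1920
σ²=wᵀΣw=λ₁·μ_p+λ₂ = 0.780609·0.192 + -0.105166 = 0.044711 ≈ 0.0447

0.3594


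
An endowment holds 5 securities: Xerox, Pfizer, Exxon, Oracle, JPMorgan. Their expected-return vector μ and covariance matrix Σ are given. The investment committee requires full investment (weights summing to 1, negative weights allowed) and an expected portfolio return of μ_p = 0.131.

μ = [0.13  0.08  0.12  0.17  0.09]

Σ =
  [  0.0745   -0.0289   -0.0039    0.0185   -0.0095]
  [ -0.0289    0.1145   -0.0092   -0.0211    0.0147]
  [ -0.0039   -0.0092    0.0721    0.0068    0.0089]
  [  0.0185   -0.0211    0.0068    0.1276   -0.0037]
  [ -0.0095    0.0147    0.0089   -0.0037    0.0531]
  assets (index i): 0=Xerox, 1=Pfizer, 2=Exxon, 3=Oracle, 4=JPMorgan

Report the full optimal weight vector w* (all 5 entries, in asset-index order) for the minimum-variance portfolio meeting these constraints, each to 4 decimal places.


u=Σ⁻¹μ = [2.2858  1.4361  1.6724  1.1930  1.5091]
v=Σ⁻¹𝟙 = [19.9972  14.0597  14.0296  6.9979  16.6540]
a=μᵀu=0.951365  b=𝟙ᵀu=8.096456  c=𝟙ᵀv=71.738300  D=ac−b²=2.696686
λ₁=(c·0.131−b)/D = (71.738300·0.131−8.096456)/2.696686 = 0.482541
λ₂=(a−b·0.131)/D = (0.951365−8.096456·0.131)/2.696686 = -0.040520
w* = 0.482541·u + -0.040520·v:
  w_0 = 0.482541·2.2858 + -0.040520·19.9972 = 0.2927  (Xerox)
  w_1 = 0.482541·1.4361 + -0.040520·14.0597 = 0.1233  (Pfizer)
  w_2 = 0.482541·1.6724 + -0.040520·14.0296 = 0.2385  (Exxon)
  w_3 = 0.482541·1.1930 + -0.040520·6.9979 = 0.2921  (Oracle)
  w_4 = 0.482541·1.5091 + -0.040520·16.6540 = 0.0534  (JPMorgan)
Σw_i=1.0000  μᵀw=0.1310
σ²=wᵀΣw=λ₁·μ_p+λ₂ = 0.482541·0.131 + -0.040520 = 0.022692 ≈ 0.0227

0.2927  0.1233  0.2385  0.2921  0.0534


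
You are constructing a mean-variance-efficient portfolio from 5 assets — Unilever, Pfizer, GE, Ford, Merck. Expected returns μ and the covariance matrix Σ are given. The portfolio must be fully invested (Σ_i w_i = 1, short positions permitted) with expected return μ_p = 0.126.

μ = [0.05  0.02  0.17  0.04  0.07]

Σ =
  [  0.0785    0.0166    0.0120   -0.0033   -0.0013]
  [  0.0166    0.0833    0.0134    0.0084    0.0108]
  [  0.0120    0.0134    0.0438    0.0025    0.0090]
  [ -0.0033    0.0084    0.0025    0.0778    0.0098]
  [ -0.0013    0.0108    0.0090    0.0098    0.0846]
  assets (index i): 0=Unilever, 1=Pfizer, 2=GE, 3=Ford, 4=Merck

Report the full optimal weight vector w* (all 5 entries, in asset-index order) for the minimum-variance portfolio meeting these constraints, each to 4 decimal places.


0.1119  -0.0139  0.6208  0.1514  0.1298

x=Σ⁻¹μ = [0.1772  -0.5158  3.8780  0.3976  0.4374]
y=Σ⁻¹𝟙 = [9.7543  5.2559  16.2128  11.1352  8.2846]
a=μᵀx=0.704322  b=𝟙ᵀx=4.374336  c=𝟙ᵀy=50.642811  D=ac−b²=16.534010
λ₁=(c·0.126−b)/D = (50.642811·0.126−4.374336)/16.534010 = 0.121366
λ₂=(a−b·0.126)/D = (0.704322−4.374336·0.126)/16.534010 = 0.009263
w* = 0.121366·x + 0.009263·y:
  w_0 = 0.121366·0.1772 + 0.009263·9.7543 = 0.1119  (Unilever)
  w_1 = 0.121366·-0.5158 + 0.009263·5.2559 = -0.0139  (Pfizer)
  w_2 = 0.121366·3.8780 + 0.009263·16.2128 = 0.6208  (GE)
  w_3 = 0.121366·0.3976 + 0.009263·11.1352 = 0.1514  (Ford)
  w_4 = 0.121366·0.4374 + 0.009263·8.2846 = 0.1298  (Merck)
Σw_i=1.0000  μᵀw=0.1260
σ²=wᵀΣw=λ₁·μ_p+λ₂ = 0.121366·0.126 + 0.009263 = 0.024555 ≈ 0.0246


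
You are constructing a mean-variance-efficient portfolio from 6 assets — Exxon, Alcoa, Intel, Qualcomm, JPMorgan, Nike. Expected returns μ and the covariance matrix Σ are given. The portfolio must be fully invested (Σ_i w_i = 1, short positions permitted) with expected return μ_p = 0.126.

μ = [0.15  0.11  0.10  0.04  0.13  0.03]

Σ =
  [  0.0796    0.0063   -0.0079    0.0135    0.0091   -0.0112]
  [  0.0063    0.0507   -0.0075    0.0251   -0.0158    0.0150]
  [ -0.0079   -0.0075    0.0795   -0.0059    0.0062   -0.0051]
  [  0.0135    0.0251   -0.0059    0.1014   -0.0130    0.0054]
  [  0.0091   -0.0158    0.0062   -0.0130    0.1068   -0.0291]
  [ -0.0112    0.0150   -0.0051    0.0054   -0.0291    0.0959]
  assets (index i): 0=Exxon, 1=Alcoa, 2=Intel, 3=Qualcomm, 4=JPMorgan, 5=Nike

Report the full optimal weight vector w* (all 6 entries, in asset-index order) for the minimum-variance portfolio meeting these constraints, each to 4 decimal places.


x=Σ⁻¹μ = [1.8010  2.5643  1.5875  -0.2305  1.5073  0.6769]
y=Σ⁻¹𝟙 = [11.9863  18.0974  15.6638  5.8296  14.6170  13.9369]
a=μᵀx=0.918015  b=𝟙ᵀx=7.906533  c=𝟙ᵀy=80.130895  D=ac−b²=11.048087
λ₁=(c·0.126−b)/D = (80.130895·0.126−7.906533)/11.048087 = 0.198221
λ₂=(a−b·0.126)/D = (0.918015−7.906533·0.126)/11.048087 = -0.007079
w* = 0.198221·x + -0.007079·y:
  w_0 = 0.198221·1.8010 + -0.007079·11.9863 = 0.2722  (Exxon)
  w_1 = 0.198221·2.5643 + -0.007079·18.0974 = 0.3802  (Alcoa)
  w_2 = 0.198221·1.5875 + -0.007079·15.6638 = 0.2038  (Intel)
  w_3 = 0.198221·-0.2305 + -0.007079·5.8296 = -0.0870  (Qualcomm)
  w_4 = 0.198221·1.5073 + -0.007079·14.6170 = 0.1953  (JPMorgan)
  w_5 = 0.198221·0.6769 + -0.007079·13.9369 = 0.0355  (Nike)
Σw_i=1.0000  μᵀw=0.1260
σ²=wᵀΣw=λ₁·μ_p+λ₂ = 0.198221·0.126 + -0.007079 = 0.017897 ≈ 0.0179

0.2722  0.3802  0.2038  -0.0870  0.1953  0.0355


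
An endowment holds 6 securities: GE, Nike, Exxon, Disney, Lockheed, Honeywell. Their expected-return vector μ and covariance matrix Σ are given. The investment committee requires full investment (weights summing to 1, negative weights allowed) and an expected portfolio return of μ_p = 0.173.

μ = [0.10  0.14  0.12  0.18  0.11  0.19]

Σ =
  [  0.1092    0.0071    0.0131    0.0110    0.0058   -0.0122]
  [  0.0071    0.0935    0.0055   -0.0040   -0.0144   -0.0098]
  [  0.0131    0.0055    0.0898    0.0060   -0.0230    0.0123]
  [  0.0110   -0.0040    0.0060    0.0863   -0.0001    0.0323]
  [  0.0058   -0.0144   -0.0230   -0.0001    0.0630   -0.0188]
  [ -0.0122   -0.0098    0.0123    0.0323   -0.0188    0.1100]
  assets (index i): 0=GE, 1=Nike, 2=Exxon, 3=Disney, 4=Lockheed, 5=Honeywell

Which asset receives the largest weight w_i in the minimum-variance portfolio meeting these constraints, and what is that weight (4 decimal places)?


x=Σ⁻¹μ = [0.4949  2.1486  1.6425  1.2642  3.3895  1.9980]
y=Σ⁻¹𝟙 = [5.7637  15.2593  14.3783  5.9144  27.8189  12.4997]
a=μᵀx=1.527413  b=𝟙ᵀx=10.937671  c=𝟙ᵀy=81.634231  D=ac−b²=5.056532
λ₁=(c·0.173−b)/D = (81.634231·0.173−10.937671)/5.056532 = 0.629888
λ₂=(a−b·0.173)/D = (1.527413−10.937671·0.173)/5.056532 = -0.072145
w* = 0.629888·x + -0.072145·y:
  w_0 = 0.629888·0.4949 + -0.072145·5.7637 = -0.1041  (GE)
  w_1 = 0.629888·2.1486 + -0.072145·15.2593 = 0.2525  (Nike)
  w_2 = 0.629888·1.6425 + -0.072145·14.3783 = -0.0027  (Exxon)
  w_3 = 0.629888·1.2642 + -0.072145·5.9144 = 0.3696  (Disney)
  w_4 = 0.629888·3.3895 + -0.072145·27.8189 = 0.1280  (Lockheed)
  w_5 = 0.629888·1.9980 + -0.072145·12.4997 = 0.3567  (Honeywell)
Σw_i=1.0000  μᵀw=0.1730
σ²=wᵀΣw=λ₁·μ_p+λ₂ = 0.629888·0.173 + -0.072145 = 0.036826 ≈ 0.0368

Disney (0.3696)


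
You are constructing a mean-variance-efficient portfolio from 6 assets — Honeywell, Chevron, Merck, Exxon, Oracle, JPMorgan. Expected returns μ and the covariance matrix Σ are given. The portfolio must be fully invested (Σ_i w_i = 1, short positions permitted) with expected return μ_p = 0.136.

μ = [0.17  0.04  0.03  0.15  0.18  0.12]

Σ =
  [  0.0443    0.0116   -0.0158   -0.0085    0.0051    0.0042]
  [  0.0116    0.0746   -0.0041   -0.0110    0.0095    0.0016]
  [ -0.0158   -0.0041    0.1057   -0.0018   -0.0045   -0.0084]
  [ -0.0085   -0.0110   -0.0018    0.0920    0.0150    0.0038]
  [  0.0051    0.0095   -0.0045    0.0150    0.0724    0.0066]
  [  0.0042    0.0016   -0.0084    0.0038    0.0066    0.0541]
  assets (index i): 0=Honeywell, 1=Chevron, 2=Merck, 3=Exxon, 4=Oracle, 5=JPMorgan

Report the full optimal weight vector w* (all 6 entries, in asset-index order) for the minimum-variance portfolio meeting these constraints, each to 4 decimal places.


0.3615  0.0385  0.1327  0.1548  0.1384  0.1740

p=Σ⁻¹μ = [4.2212  -0.0718  1.1538  1.6749  1.7645  1.7388]
q=Σ⁻¹𝟙 = [25.2907  10.9352  15.5339  12.9249  7.3516  16.8047]
a=μᵀp=1.526840  b=𝟙ᵀp=10.481406  c=𝟙ᵀq=88.840816  D=ac−b²=25.785855
λ₁=(c·0.136−b)/D = (88.840816·0.136−10.481406)/25.785855 = 0.062086
λ₂=(a−b·0.136)/D = (1.526840−10.481406·0.136)/25.785855 = 0.003931
w* = 0.062086·p + 0.003931·q:
  w_0 = 0.062086·4.2212 + 0.003931·25.2907 = 0.3615  (Honeywell)
  w_1 = 0.062086·-0.0718 + 0.003931·10.9352 = 0.0385  (Chevron)
  w_2 = 0.062086·1.1538 + 0.003931·15.5339 = 0.1327  (Merck)
  w_3 = 0.062086·1.6749 + 0.003931·12.9249 = 0.1548  (Exxon)
  w_4 = 0.062086·1.7645 + 0.003931·7.3516 = 0.1384  (Oracle)
  w_5 = 0.062086·1.7388 + 0.003931·16.8047 = 0.1740  (JPMorgan)
Σw_i=1.0000  μᵀw=0.1360
σ²=wᵀΣw=λ₁·μ_p+λ₂ = 0.062086·0.136 + 0.003931 = 0.012375 ≈ 0.0124


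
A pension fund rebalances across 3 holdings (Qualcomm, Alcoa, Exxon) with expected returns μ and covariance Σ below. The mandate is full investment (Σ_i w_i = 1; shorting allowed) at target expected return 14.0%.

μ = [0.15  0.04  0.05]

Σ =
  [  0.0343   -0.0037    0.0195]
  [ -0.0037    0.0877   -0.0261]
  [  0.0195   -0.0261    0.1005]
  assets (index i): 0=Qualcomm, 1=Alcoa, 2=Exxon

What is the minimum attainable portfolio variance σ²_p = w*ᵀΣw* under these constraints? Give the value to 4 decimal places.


0.0281

p=Σ⁻¹μ = [4.5717  0.5777  -0.2395]
q=Σ⁻¹𝟙 = [25.7345  15.1331  8.8871]
a=μᵀp=0.696881  b=𝟙ᵀp=4.909857  c=𝟙ᵀq=49.754667  D=ac−b²=10.566389
λ₁=(c·0.140−b)/D = (49.754667·0.140−4.909857)/10.566389 = 0.194560
λ₂=(a−b·0.140)/D = (0.696881−4.909857·0.140)/10.566389 = 0.000899
w* = 0.194560·p + 0.000899·q:
  w_0 = 0.194560·4.5717 + 0.000899·25.7345 = 0.9126  (Qualcomm)
  w_1 = 0.194560·0.5777 + 0.000899·15.1331 = 0.1260  (Alcoa)
  w_2 = 0.194560·-0.2395 + 0.000899·8.8871 = -0.0386  (Exxon)
Σw_i=1.0000  μᵀw=0.1400
σ²=wᵀΣw=λ₁·μ_p+λ₂ = 0.194560·0.140 + 0.000899 = 0.028138 ≈ 0.0281


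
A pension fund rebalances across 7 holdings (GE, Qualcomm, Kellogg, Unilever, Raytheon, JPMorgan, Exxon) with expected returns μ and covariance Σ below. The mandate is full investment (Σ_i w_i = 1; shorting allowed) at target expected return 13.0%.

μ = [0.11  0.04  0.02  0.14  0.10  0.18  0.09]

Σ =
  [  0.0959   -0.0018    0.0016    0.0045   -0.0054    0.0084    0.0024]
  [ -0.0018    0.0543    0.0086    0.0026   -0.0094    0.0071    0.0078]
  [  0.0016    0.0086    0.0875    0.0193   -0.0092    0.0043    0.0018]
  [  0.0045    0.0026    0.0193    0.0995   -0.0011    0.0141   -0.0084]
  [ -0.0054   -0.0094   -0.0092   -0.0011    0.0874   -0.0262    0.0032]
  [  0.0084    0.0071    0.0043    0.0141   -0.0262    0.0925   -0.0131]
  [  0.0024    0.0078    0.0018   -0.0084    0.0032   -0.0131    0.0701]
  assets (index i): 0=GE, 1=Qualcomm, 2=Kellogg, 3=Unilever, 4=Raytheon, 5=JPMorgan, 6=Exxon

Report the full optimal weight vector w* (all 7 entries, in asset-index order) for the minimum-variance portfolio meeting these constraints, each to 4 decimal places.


0.1109  0.0305  -0.0284  0.1495  0.2267  0.3064  0.2045

u=Σ⁻¹μ = [0.9547  0.4909  -0.0491  1.1812  1.9325  2.4327  1.7058]
v=Σ⁻¹𝟙 = [9.6694  16.1980  9.1066  6.7945  18.6625  14.5820  14.5854]
a=μᵀu=1.073692  b=𝟙ᵀu=8.648622  c=𝟙ᵀv=89.598508  D=ac−b²=21.402539
λ₁=(c·0.130−b)/D = (89.598508·0.130−8.648622)/21.402539 = 0.140132
λ₂=(a−b·0.130)/D = (1.073692−8.648622·0.130)/21.402539 = -0.002366
w* = 0.140132·u + -0.002366·v:
  w_0 = 0.140132·0.9547 + -0.002366·9.6694 = 0.1109  (GE)
  w_1 = 0.140132·0.4909 + -0.002366·16.1980 = 0.0305  (Qualcomm)
  w_2 = 0.140132·-0.0491 + -0.002366·9.1066 = -0.0284  (Kellogg)
  w_3 = 0.140132·1.1812 + -0.002366·6.7945 = 0.1495  (Unilever)
  w_4 = 0.140132·1.9325 + -0.002366·18.6625 = 0.2267  (Raytheon)
  w_5 = 0.140132·2.4327 + -0.002366·14.5820 = 0.3064  (JPMorgan)
  w_6 = 0.140132·1.7058 + -0.002366·14.5854 = 0.2045  (Exxon)
Σw_i=1.0000  μᵀw=0.1300
σ²=wᵀΣw=λ₁·μ_p+λ₂ = 0.140132·0.130 + -0.002366 = 0.015852 ≈ 0.0159


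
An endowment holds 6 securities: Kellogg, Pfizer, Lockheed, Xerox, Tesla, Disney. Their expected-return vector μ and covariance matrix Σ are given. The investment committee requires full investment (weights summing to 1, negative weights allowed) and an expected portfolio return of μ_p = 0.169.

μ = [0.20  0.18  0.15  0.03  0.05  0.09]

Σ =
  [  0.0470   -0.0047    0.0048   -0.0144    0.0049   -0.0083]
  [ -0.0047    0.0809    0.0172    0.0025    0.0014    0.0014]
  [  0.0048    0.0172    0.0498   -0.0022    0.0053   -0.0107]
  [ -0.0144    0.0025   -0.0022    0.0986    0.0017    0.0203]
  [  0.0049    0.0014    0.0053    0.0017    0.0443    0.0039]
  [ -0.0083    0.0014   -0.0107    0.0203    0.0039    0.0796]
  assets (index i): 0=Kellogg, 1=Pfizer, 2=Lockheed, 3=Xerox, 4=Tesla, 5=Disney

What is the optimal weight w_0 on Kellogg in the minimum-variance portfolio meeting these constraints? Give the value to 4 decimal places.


g=Σ⁻¹μ = [4.7095  1.9653  2.2676  0.6360  0.0981  1.7250]
h=Σ⁻¹𝟙 = [24.6174  9.5200  16.1126  10.7805  16.0114  13.5944]
a=μᵀg=1.815026  b=𝟙ᵀg=11.401457  c=𝟙ᵀh=90.636296  D=ac−b²=34.514011
λ₁=(c·0.169−b)/D = (90.636296·0.169−11.401457)/34.514011 = 0.113463
λ₂=(a−b·0.169)/D = (1.815026−11.401457·0.169)/34.514011 = -0.003240
w* = 0.113463·g + -0.003240·h:
  w_0 = 0.113463·4.7095 + -0.003240·24.6174 = 0.4546  (Kellogg)
  w_1 = 0.113463·1.9653 + -0.003240·9.5200 = 0.1921  (Pfizer)
  w_2 = 0.113463·2.2676 + -0.003240·16.1126 = 0.2051  (Lockheed)
  w_3 = 0.113463·0.6360 + -0.003240·10.7805 = 0.0372  (Xerox)
  w_4 = 0.113463·0.0981 + -0.003240·16.0114 = -0.0407  (Tesla)
  w_5 = 0.113463·1.7250 + -0.003240·13.5944 = 0.1517  (Disney)
Σw_i=1.0000  μᵀw=0.1690
σ²=wᵀΣw=λ₁·μ_p+λ₂ = 0.113463·0.169 + -0.003240 = 0.015935 ≈ 0.0159

0.4546
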